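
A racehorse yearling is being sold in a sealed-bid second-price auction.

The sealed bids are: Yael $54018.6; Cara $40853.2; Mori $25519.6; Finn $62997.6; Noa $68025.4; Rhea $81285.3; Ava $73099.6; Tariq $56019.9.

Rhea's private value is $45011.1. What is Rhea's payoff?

Highest bid: Rhea at $81285.3, so Rhea wins.
Second-highest bid: Ava at $73099.6 — that is the price the winner pays.
Rhea's payoff = value − price = $45011.1 − $73099.6 = −$28088.5.

−$28088.5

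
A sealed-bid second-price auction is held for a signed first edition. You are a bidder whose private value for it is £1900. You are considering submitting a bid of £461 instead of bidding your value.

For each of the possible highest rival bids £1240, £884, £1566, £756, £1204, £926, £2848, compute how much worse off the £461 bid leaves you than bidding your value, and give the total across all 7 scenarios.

£4824

The deviation costs you only when the competing bid falls strictly between £461 and £1900; elsewhere both bids give the same outcome.
£1240: truthful payoff £660, deviation payoff £0 → loss £660.
£884: truthful payoff £1016, deviation payoff £0 → loss £1016.
£1566: truthful payoff £334, deviation payoff £0 → loss £334.
£756: truthful payoff £1144, deviation payoff £0 → loss £1144.
£1204: truthful payoff £696, deviation payoff £0 → loss £696.
£926: truthful payoff £974, deviation payoff £0 → loss £974.
£2848: outcomes coincide → loss £0.
Total loss = £660 + £1016 + £334 + £1144 + £696 + £974 = £4824.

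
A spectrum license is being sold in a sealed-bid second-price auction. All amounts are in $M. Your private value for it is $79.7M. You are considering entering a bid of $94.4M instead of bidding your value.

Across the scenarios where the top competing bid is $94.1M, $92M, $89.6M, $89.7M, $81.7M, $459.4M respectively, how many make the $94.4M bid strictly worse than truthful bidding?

5

The deviation hurts exactly when the highest competing bid lies strictly between $79.7M and $94.4M — overbidding then wins at a price above your value.
$94.1M: inside the interval → strictly worse (loss $14.4M).
$92M: inside the interval → strictly worse (loss $12.3M).
$89.6M: inside the interval → strictly worse (loss $9.9M).
$89.7M: inside the interval → strictly worse (loss $10M).
$81.7M: inside the interval → strictly worse (loss $2M).
$459.4M: above both → same outcome either way.
Count: 5.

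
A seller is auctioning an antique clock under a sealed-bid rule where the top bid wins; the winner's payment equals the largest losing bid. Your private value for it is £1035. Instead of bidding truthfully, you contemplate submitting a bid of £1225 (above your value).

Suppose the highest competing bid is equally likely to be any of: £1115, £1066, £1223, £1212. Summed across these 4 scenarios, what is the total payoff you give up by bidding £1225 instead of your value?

The deviation costs you only when the competing bid falls strictly between £1035 and £1225; elsewhere both bids give the same outcome.
£1115: truthful payoff £0, deviation payoff −£80 → loss £80.
£1066: truthful payoff £0, deviation payoff −£31 → loss £31.
£1223: truthful payoff £0, deviation payoff −£188 → loss £188.
£1212: truthful payoff £0, deviation payoff −£177 → loss £177.
Total loss = £80 + £31 + £188 + £177 = £476.
Truthful bidding weakly dominates here: raising your bid can only win items priced above your value, and lowering it can only forfeit items priced below.

£476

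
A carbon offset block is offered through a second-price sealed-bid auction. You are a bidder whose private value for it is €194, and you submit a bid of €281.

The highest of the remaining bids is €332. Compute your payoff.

€0

Your bid €281 is below the highest competing bid €332, so you lose.
A losing bidder pays nothing and receives nothing: payoff = €0.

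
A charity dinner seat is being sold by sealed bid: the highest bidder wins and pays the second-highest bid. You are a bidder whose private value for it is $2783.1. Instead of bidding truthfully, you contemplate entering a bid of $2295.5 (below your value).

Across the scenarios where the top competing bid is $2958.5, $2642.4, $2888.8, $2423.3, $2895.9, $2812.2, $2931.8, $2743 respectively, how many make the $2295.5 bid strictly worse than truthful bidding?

3

The deviation hurts exactly when the highest competing bid lies strictly between $2295.5 and $2783.1 — underbidding then forfeits a profitable win.
$2958.5: above both → same outcome either way.
$2642.4: inside the interval → strictly worse (loss $140.7).
$2888.8: above both → same outcome either way.
$2423.3: inside the interval → strictly worse (loss $359.8).
$2895.9: above both → same outcome either way.
$2812.2: above both → same outcome either way.
$2931.8: above both → same outcome either way.
$2743: inside the interval → strictly worse (loss $40.1).
Count: 3.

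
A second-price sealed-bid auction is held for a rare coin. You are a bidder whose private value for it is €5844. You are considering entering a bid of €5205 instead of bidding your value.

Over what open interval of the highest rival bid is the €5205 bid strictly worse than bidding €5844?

(€5205, €5844)

If the competing bid is below €5205, both bids win at the same price — no difference.
If it is above €5844, both bids lose — no difference.
If it lies strictly between €5205 and €5844, bidding your value wins at a price below your value (positive payoff) while bidding €5205 loses (payoff 0).
So the deviation strictly hurts on the open interval (€5205, €5844).
In a second-price auction your bid sets only whether you win, not what you pay, so bidding your true value is weakly dominant.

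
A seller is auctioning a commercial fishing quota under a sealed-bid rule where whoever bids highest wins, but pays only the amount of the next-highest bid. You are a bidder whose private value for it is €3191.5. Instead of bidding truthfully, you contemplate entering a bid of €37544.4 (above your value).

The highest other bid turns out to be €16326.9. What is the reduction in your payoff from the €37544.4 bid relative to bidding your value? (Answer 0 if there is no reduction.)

€13135.4

Bidding your value €3191.5: you lose (since €3191.5 < €16326.9). Payoff €0.
Bidding €37544.4: you win and pay €16326.9. Payoff €3191.5 − €16326.9 = −€13135.4.
The competing bid €16326.9 lies between your value and your inflated bid, so overbidding wins an item priced above your value.
Loss from deviating = €0 − (−€13135.4) = €13135.4.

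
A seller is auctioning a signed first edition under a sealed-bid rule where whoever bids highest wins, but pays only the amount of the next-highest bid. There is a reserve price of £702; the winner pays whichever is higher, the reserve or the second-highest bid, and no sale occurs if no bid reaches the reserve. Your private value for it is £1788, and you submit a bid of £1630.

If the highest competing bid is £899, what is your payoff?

£889

Your bid £1630 is the highest and exceeds the reserve.
Price = max(second-highest bid, reserve) = max(£899, £702) = £899.
Payoff = £1788 − £899 = £889.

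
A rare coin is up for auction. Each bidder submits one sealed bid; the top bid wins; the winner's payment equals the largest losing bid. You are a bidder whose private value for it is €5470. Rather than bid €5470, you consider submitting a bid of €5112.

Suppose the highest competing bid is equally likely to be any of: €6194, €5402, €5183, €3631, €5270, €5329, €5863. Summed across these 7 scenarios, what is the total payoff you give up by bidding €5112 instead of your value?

The deviation costs you only when the competing bid falls strictly between €5112 and €5470; elsewhere both bids give the same outcome.
€6194: outcomes coincide → loss €0.
€5402: truthful payoff €68, deviation payoff €0 → loss €68.
€5183: truthful payoff €287, deviation payoff €0 → loss €287.
€3631: outcomes coincide → loss €0.
€5270: truthful payoff €200, deviation payoff €0 → loss €200.
€5329: truthful payoff €141, deviation payoff €0 → loss €141.
€5863: outcomes coincide → loss €0.
Total loss = €68 + €287 + €200 + €141 = €696.
Because the price is fixed by the runner-up's bid, deviating from your value can only change a good outcome into a bad one — never the reverse.

€696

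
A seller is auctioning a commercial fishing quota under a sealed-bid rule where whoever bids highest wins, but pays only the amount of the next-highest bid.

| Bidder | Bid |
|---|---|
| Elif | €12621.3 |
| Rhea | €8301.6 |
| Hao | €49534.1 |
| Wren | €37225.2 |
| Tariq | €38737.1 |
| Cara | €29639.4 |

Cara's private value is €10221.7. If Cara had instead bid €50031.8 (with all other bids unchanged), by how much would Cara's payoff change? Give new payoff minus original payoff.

−€39312.4

The highest bid among the other bidders is €49534.1; Cara's bid doesn't change that.
Original bid €29639.4: Cara is not highest (top rival bid is €49534.1); payoff €0.
Alternative bid €50031.8: Cara is highest, pays the top rival bid €49534.1; payoff €10221.7 − €49534.1 = −€39312.4.
Change in payoff = −€39312.4 − (€0) = −€39312.4.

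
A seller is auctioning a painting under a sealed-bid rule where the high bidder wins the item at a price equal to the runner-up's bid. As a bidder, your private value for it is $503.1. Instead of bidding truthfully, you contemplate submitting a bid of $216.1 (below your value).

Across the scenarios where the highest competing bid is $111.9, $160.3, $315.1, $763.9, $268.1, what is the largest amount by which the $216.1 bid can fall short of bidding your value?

$235

$111.9: same outcome either way → loss $0.
$160.3: same outcome either way → loss $0.
$315.1: truthful gives $188, deviation gives $0 → loss $188.
$763.9: same outcome either way → loss $0.
$268.1: truthful gives $235, deviation gives $0 → loss $235.
Maximum loss: $235.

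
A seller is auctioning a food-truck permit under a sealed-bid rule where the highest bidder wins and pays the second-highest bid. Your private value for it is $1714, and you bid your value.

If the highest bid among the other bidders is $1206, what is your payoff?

Your bid $1714 exceeds the highest competing bid $1206, so you win.
In a second-price auction the winner pays the second-highest bid, $1206.
Payoff = value − price = $1714 − $1206 = $508.

$508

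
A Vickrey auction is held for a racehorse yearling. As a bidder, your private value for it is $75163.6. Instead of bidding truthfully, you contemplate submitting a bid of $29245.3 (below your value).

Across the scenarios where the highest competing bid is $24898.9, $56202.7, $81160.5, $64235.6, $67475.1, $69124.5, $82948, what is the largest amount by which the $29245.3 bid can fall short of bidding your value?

$24898.9: same outcome either way → loss $0.
$56202.7: truthful gives $18960.9, deviation gives $0 → loss $18960.9.
$81160.5: same outcome either way → loss $0.
$64235.6: truthful gives $10928, deviation gives $0 → loss $10928.
$67475.1: truthful gives $7688.5, deviation gives $0 → loss $7688.5.
$69124.5: truthful gives $6039.1, deviation gives $0 → loss $6039.1.
$82948: same outcome either way → loss $0.
Maximum loss: $18960.9.

$18960.9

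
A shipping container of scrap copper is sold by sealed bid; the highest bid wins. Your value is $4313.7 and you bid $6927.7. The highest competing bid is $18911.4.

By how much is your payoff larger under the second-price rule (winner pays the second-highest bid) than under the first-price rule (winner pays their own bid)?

Your bid $6927.7 is below $18911.4, so you lose under either rule.
Payoff is $0 in both cases; difference = $0.

$0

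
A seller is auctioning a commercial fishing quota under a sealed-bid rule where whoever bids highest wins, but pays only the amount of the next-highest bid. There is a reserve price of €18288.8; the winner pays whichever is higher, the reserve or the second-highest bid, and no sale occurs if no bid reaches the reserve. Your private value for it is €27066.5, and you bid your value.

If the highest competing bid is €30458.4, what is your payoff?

€0

Your bid €27066.5 is below the highest competing bid €30458.4, so you lose. Payoff €0.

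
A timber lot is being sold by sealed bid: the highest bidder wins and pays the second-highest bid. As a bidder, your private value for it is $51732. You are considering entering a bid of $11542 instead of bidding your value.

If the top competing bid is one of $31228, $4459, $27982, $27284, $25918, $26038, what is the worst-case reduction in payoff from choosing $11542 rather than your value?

$31228: truthful gives $20504, deviation gives $0 → loss $20504.
$4459: same outcome either way → loss $0.
$27982: truthful gives $23750, deviation gives $0 → loss $23750.
$27284: truthful gives $24448, deviation gives $0 → loss $24448.
$25918: truthful gives $25814, deviation gives $0 → loss $25814.
$26038: truthful gives $25694, deviation gives $0 → loss $25694.
Maximum loss: $25814.

$25814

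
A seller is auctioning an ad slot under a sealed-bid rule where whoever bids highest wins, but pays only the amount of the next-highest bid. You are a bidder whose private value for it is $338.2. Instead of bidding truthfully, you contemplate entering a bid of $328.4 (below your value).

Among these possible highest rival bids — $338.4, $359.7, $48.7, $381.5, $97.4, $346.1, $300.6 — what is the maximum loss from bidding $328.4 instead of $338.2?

$338.4: same outcome either way → loss $0.
$359.7: same outcome either way → loss $0.
$48.7: same outcome either way → loss $0.
$381.5: same outcome either way → loss $0.
$97.4: same outcome either way → loss $0.
$346.1: same outcome either way → loss $0.
$300.6: same outcome either way → loss $0.
Maximum loss: $0.

$0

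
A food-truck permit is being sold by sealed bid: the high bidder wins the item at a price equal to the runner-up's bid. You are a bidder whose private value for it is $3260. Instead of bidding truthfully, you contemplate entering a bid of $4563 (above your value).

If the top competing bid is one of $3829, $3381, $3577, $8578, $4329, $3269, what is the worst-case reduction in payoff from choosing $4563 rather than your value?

$3829: truthful gives $0, deviation gives −$569 → loss $569.
$3381: truthful gives $0, deviation gives −$121 → loss $121.
$3577: truthful gives $0, deviation gives −$317 → loss $317.
$8578: same outcome either way → loss $0.
$4329: truthful gives $0, deviation gives −$1069 → loss $1069.
$3269: truthful gives $0, deviation gives −$9 → loss $9.
Maximum loss: $1069.

$1069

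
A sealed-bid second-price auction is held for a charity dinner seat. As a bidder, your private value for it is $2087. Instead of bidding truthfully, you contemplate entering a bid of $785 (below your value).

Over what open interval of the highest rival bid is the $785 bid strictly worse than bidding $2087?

If the competing bid is below $785, both bids win at the same price — no difference.
If it is above $2087, both bids lose — no difference.
If it lies strictly between $785 and $2087, bidding your value wins at a price below your value (positive payoff) while bidding $785 loses (payoff 0).
So the deviation strictly hurts on the open interval ($785, $2087).

($785, $2087)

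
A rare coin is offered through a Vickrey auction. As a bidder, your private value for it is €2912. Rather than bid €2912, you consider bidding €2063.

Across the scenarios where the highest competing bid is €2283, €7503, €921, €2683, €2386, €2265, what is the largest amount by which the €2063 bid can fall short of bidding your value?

€2283: truthful gives €629, deviation gives €0 → loss €629.
€7503: same outcome either way → loss €0.
€921: same outcome either way → loss €0.
€2683: truthful gives €229, deviation gives €0 → loss €229.
€2386: truthful gives €526, deviation gives €0 → loss €526.
€2265: truthful gives €647, deviation gives €0 → loss €647.
Maximum loss: €647.

€647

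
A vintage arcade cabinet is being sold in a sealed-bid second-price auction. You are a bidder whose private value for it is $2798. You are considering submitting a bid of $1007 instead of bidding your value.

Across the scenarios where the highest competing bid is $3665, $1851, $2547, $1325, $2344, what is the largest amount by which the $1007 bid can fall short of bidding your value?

$1473

$3665: same outcome either way → loss $0.
$1851: truthful gives $947, deviation gives $0 → loss $947.
$2547: truthful gives $251, deviation gives $0 → loss $251.
$1325: truthful gives $1473, deviation gives $0 → loss $1473.
$2344: truthful gives $454, deviation gives $0 → loss $454.
Maximum loss: $1473.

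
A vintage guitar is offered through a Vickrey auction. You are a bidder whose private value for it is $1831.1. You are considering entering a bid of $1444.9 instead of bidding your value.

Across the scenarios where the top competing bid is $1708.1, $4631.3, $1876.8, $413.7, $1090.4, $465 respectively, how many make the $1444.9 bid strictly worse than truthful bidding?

The deviation hurts exactly when the highest competing bid lies strictly between $1444.9 and $1831.1 — underbidding then forfeits a profitable win.
$1708.1: inside the interval → strictly worse (loss $123).
$4631.3: above both → same outcome either way.
$1876.8: above both → same outcome either way.
$413.7: below both → same outcome either way.
$1090.4: below both → same outcome either way.
$465: below both → same outcome either way.
Count: 1.

1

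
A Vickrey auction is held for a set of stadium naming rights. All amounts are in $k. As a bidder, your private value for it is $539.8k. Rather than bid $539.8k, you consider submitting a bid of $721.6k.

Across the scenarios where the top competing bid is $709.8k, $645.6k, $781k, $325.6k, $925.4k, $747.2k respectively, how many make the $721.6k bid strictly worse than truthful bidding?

The deviation hurts exactly when the highest competing bid lies strictly between $539.8k and $721.6k — overbidding then wins at a price above your value.
$709.8k: inside the interval → strictly worse (loss $170k).
$645.6k: inside the interval → strictly worse (loss $105.8k).
$781k: above both → same outcome either way.
$325.6k: below both → same outcome either way.
$925.4k: above both → same outcome either way.
$747.2k: above both → same outcome either way.
Count: 2.

2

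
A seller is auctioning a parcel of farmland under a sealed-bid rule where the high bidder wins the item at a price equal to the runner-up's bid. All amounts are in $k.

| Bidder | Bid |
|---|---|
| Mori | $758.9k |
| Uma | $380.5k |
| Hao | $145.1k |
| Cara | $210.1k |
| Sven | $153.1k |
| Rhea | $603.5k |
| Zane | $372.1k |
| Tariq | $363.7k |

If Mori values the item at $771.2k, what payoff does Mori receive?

Highest bid: Mori at $758.9k, so Mori wins.
Second-highest bid: Rhea at $603.5k — that is the price the winner pays.
Mori's payoff = value − price = $771.2k − $603.5k = $167.7k.

$167.7k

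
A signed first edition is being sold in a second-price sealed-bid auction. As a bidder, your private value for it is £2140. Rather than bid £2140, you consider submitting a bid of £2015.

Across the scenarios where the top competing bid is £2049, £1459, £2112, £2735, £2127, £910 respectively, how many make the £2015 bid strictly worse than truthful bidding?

3

The deviation hurts exactly when the highest competing bid lies strictly between £2015 and £2140 — underbidding then forfeits a profitable win.
£2049: inside the interval → strictly worse (loss £91).
£1459: below both → same outcome either way.
£2112: inside the interval → strictly worse (loss £28).
£2735: above both → same outcome either way.
£2127: inside the interval → strictly worse (loss £13).
£910: below both → same outcome either way.
Count: 3.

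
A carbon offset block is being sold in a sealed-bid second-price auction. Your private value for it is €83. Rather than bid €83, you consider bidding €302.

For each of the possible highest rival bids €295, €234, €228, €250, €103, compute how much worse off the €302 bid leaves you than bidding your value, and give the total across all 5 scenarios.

€695

The deviation costs you only when the competing bid falls strictly between €83 and €302; elsewhere both bids give the same outcome.
€295: truthful payoff €0, deviation payoff −€212 → loss €212.
€234: truthful payoff €0, deviation payoff −€151 → loss €151.
€228: truthful payoff €0, deviation payoff −€145 → loss €145.
€250: truthful payoff €0, deviation payoff −€167 → loss €167.
€103: truthful payoff €0, deviation payoff −€20 → loss €20.
Total loss = €212 + €151 + €145 + €167 + €20 = €695.
Truthful bidding weakly dominates here: raising your bid can only win items priced above your value, and lowering it can only forfeit items priced below.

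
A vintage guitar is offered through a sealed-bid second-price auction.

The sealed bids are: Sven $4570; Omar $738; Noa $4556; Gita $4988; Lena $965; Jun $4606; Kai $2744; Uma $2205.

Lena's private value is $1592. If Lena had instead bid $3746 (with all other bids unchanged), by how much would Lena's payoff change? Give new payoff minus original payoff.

$0

The highest bid among the other bidders is $4988; Lena's bid doesn't change that.
Original bid $965: Lena is not highest (top rival bid is $4988); payoff $0.
Alternative bid $3746: Lena is not highest (top rival bid is $4988); payoff $0.
Change in payoff = $0 − ($0) = $0.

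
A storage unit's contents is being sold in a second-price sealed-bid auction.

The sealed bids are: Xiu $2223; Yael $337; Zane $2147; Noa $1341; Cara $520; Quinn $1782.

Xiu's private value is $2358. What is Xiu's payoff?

$211

Highest bid: Xiu at $2223, so Xiu wins.
Second-highest bid: Zane at $2147 — that is the price the winner pays.
Xiu's payoff = value − price = $2358 − $2147 = $211.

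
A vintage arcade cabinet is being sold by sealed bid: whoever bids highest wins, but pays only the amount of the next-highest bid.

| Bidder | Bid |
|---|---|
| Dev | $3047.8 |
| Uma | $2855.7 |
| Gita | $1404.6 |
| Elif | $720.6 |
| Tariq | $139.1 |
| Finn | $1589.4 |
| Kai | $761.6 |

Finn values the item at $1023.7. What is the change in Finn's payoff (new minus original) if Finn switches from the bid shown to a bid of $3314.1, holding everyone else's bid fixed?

−$2024.1

The highest bid among the other bidders is $3047.8; Finn's bid doesn't change that.
Original bid $1589.4: Finn is not highest (top rival bid is $3047.8); payoff $0.
Alternative bid $3314.1: Finn is highest, pays the top rival bid $3047.8; payoff $1023.7 − $3047.8 = −$2024.1.
Change in payoff = −$2024.1 − ($0) = −$2024.1.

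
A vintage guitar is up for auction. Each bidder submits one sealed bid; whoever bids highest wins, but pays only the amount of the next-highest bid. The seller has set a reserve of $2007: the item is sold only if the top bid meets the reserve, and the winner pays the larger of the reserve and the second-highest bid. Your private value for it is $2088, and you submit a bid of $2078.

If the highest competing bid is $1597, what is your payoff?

$81

Your bid $2078 is the highest and exceeds the reserve.
Price = max(second-highest bid, reserve) = max($1597, $2007) = $2007.
Payoff = $2088 − $2007 = $81.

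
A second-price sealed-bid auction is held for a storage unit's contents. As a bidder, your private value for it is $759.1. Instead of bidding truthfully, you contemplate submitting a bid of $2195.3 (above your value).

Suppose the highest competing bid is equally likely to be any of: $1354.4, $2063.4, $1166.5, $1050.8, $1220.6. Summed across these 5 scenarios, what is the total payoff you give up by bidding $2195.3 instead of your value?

$3060.2

The deviation costs you only when the competing bid falls strictly between $759.1 and $2195.3; elsewhere both bids give the same outcome.
$1354.4: truthful payoff $0, deviation payoff −$595.3 → loss $595.3.
$2063.4: truthful payoff $0, deviation payoff −$1304.3 → loss $1304.3.
$1166.5: truthful payoff $0, deviation payoff −$407.4 → loss $407.4.
$1050.8: truthful payoff $0, deviation payoff −$291.7 → loss $291.7.
$1220.6: truthful payoff $0, deviation payoff −$461.5 → loss $461.5.
Total loss = $595.3 + $1304.3 + $407.4 + $291.7 + $461.5 = $3060.2.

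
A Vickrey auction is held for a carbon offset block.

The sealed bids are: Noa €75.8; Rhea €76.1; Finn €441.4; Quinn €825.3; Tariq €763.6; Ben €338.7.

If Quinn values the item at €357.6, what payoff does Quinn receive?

Highest bid: Quinn at €825.3, so Quinn wins.
Second-highest bid: Tariq at €763.6 — that is the price the winner pays.
Quinn's payoff = value − price = €357.6 − €763.6 = −€406.

−€406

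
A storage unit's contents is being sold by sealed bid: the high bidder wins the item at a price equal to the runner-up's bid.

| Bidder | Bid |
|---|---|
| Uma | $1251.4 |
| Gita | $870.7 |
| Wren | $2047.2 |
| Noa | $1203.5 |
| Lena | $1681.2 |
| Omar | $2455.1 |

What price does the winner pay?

$2047.2

Highest bid: Omar at $2455.1, so Omar wins.
Second-highest bid: Wren at $2047.2 — that is the price the winner pays.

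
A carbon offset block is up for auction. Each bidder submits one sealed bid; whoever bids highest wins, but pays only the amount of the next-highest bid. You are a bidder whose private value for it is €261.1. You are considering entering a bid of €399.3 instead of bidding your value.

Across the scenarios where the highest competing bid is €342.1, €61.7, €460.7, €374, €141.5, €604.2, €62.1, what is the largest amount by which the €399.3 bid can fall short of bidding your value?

€342.1: truthful gives €0, deviation gives −€81 → loss €81.
€61.7: same outcome either way → loss €0.
€460.7: same outcome either way → loss €0.
€374: truthful gives €0, deviation gives −€112.9 → loss €112.9.
€141.5: same outcome either way → loss €0.
€604.2: same outcome either way → loss €0.
€62.1: same outcome either way → loss €0.
Maximum loss: €112.9.

€112.9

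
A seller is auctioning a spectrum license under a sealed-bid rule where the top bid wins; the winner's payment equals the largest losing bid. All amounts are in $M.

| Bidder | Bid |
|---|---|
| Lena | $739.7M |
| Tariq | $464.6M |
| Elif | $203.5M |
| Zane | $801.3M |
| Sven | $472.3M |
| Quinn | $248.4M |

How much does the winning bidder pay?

Highest bid: Zane at $801.3M, so Zane wins.
Second-highest bid: Lena at $739.7M — that is the price the winner pays.

$739.7M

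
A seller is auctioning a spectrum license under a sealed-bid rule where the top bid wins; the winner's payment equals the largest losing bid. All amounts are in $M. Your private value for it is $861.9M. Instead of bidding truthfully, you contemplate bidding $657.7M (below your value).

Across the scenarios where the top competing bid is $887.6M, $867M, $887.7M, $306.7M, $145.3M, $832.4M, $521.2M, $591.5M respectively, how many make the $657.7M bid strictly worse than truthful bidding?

1

The deviation hurts exactly when the highest competing bid lies strictly between $657.7M and $861.9M — underbidding then forfeits a profitable win.
$887.6M: above both → same outcome either way.
$867M: above both → same outcome either way.
$887.7M: above both → same outcome either way.
$306.7M: below both → same outcome either way.
$145.3M: below both → same outcome either way.
$832.4M: inside the interval → strictly worse (loss $29.5M).
$521.2M: below both → same outcome either way.
$591.5M: below both → same outcome either way.
Count: 1.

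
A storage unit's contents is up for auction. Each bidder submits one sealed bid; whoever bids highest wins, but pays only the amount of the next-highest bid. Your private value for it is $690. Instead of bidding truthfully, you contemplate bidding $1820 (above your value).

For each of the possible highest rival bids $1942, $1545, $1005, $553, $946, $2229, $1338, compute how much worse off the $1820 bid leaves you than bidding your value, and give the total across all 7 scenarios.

$2074

The deviation costs you only when the competing bid falls strictly between $690 and $1820; elsewhere both bids give the same outcome.
$1942: outcomes coincide → loss $0.
$1545: truthful payoff $0, deviation payoff −$855 → loss $855.
$1005: truthful payoff $0, deviation payoff −$315 → loss $315.
$553: outcomes coincide → loss $0.
$946: truthful payoff $0, deviation payoff −$256 → loss $256.
$2229: outcomes coincide → loss $0.
$1338: truthful payoff $0, deviation payoff −$648 → loss $648.
Total loss = $855 + $315 + $256 + $648 = $2074.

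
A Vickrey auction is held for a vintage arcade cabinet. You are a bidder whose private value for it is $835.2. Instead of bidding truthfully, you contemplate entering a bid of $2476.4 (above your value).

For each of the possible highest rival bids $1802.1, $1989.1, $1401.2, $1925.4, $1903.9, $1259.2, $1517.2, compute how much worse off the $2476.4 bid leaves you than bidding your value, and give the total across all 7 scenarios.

The deviation costs you only when the competing bid falls strictly between $835.2 and $2476.4; elsewhere both bids give the same outcome.
$1802.1: truthful payoff $0, deviation payoff −$966.9 → loss $966.9.
$1989.1: truthful payoff $0, deviation payoff −$1153.9 → loss $1153.9.
$1401.2: truthful payoff $0, deviation payoff −$566 → loss $566.
$1925.4: truthful payoff $0, deviation payoff −$1090.2 → loss $1090.2.
$1903.9: truthful payoff $0, deviation payoff −$1068.7 → loss $1068.7.
$1259.2: truthful payoff $0, deviation payoff −$424 → loss $424.
$1517.2: truthful payoff $0, deviation payoff −$682 → loss $682.
Total loss = $966.9 + $1153.9 + $566 + $1090.2 + $1068.7 + $424 + $682 = $5951.7.

$5951.7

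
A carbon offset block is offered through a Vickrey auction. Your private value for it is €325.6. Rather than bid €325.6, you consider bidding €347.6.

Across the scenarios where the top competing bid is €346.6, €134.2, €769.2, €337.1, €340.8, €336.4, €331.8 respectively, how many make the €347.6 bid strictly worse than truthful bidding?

The deviation hurts exactly when the highest competing bid lies strictly between €325.6 and €347.6 — overbidding then wins at a price above your value.
€346.6: inside the interval → strictly worse (loss €21).
€134.2: below both → same outcome either way.
€769.2: above both → same outcome either way.
€337.1: inside the interval → strictly worse (loss €11.5).
€340.8: inside the interval → strictly worse (loss €15.2).
€336.4: inside the interval → strictly worse (loss €10.8).
€331.8: inside the interval → strictly worse (loss €6.2).
Count: 5.

5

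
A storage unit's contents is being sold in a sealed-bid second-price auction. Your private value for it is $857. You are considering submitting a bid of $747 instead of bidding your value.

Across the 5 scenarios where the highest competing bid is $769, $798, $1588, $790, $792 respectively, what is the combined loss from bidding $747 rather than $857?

$279

The deviation costs you only when the competing bid falls strictly between $747 and $857; elsewhere both bids give the same outcome.
$769: truthful payoff $88, deviation payoff $0 → loss $88.
$798: truthful payoff $59, deviation payoff $0 → loss $59.
$1588: outcomes coincide → loss $0.
$790: truthful payoff $67, deviation payoff $0 → loss $67.
$792: truthful payoff $65, deviation payoff $0 → loss $65.
Total loss = $88 + $59 + $67 + $65 = $279.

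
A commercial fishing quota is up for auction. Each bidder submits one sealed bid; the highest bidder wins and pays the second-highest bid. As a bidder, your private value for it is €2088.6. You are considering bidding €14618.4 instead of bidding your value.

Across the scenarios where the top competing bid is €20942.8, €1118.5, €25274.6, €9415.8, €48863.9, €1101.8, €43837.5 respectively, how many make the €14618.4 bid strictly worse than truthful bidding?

The deviation hurts exactly when the highest competing bid lies strictly between €2088.6 and €14618.4 — overbidding then wins at a price above your value.
€20942.8: above both → same outcome either way.
€1118.5: below both → same outcome either way.
€25274.6: above both → same outcome either way.
€9415.8: inside the interval → strictly worse (loss €7327.2).
€48863.9: above both → same outcome either way.
€1101.8: below both → same outcome either way.
€43837.5: above both → same outcome either way.
Count: 1.

1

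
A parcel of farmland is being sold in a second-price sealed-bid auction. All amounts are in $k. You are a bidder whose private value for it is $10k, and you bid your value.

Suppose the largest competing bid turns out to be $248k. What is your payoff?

Your bid $10k is below the highest competing bid $248k, so you lose.
A losing bidder pays nothing and receives nothing: payoff = $0k.

$0k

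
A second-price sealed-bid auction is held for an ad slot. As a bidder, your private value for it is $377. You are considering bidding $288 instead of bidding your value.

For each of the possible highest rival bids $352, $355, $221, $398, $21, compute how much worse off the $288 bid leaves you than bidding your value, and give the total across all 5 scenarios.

$47

The deviation costs you only when the competing bid falls strictly between $288 and $377; elsewhere both bids give the same outcome.
$352: truthful payoff $25, deviation payoff $0 → loss $25.
$355: truthful payoff $22, deviation payoff $0 → loss $22.
$221: outcomes coincide → loss $0.
$398: outcomes coincide → loss $0.
$21: outcomes coincide → loss $0.
Total loss = $25 + $22 = $47.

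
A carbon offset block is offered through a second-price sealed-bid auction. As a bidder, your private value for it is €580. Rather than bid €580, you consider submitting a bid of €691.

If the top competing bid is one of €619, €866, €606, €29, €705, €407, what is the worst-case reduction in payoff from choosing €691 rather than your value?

€619: truthful gives €0, deviation gives −€39 → loss €39.
€866: same outcome either way → loss €0.
€606: truthful gives €0, deviation gives −€26 → loss €26.
€29: same outcome either way → loss €0.
€705: same outcome either way → loss €0.
€407: same outcome either way → loss €0.
Maximum loss: €39.

€39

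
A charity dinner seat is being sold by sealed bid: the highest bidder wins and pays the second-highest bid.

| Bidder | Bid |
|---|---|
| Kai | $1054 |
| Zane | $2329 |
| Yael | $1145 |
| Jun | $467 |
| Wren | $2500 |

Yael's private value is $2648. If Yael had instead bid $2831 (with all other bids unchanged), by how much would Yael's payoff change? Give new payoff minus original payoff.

$148

The highest bid among the other bidders is $2500; Yael's bid doesn't change that.
Original bid $1145: Yael is not highest (top rival bid is $2500); payoff $0.
Alternative bid $2831: Yael is highest, pays the top rival bid $2500; payoff $2648 − $2500 = $148.
Change in payoff = $148 − ($0) = $148.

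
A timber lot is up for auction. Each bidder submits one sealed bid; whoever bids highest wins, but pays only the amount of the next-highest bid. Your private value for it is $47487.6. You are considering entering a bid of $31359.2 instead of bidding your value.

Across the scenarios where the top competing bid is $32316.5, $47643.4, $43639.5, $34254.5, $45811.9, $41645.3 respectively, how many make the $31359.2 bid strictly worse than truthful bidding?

The deviation hurts exactly when the highest competing bid lies strictly between $31359.2 and $47487.6 — underbidding then forfeits a profitable win.
$32316.5: inside the interval → strictly worse (loss $15171.1).
$47643.4: above both → same outcome either way.
$43639.5: inside the interval → strictly worse (loss $3848.1).
$34254.5: inside the interval → strictly worse (loss $13233.1).
$45811.9: inside the interval → strictly worse (loss $1675.7).
$41645.3: inside the interval → strictly worse (loss $5842.3).
Count: 5.

5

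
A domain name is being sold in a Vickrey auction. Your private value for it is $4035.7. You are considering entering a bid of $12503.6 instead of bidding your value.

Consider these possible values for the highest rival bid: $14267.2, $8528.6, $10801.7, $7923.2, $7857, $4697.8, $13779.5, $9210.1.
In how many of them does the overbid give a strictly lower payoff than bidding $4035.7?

6

The deviation hurts exactly when the highest competing bid lies strictly between $4035.7 and $12503.6 — overbidding then wins at a price above your value.
$14267.2: above both → same outcome either way.
$8528.6: inside the interval → strictly worse (loss $4492.9).
$10801.7: inside the interval → strictly worse (loss $6766).
$7923.2: inside the interval → strictly worse (loss $3887.5).
$7857: inside the interval → strictly worse (loss $3821.3).
$4697.8: inside the interval → strictly worse (loss $662.1).
$13779.5: above both → same outcome either way.
$9210.1: inside the interval → strictly worse (loss $5174.4).
Count: 6.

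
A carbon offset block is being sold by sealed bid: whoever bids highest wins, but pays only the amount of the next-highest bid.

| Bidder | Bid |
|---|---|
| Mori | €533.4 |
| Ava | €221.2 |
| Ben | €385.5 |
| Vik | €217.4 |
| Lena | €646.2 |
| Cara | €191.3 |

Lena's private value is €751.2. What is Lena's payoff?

€217.8

Highest bid: Lena at €646.2, so Lena wins.
Second-highest bid: Mori at €533.4 — that is the price the winner pays.
Lena's payoff = value − price = €751.2 − €533.4 = €217.8.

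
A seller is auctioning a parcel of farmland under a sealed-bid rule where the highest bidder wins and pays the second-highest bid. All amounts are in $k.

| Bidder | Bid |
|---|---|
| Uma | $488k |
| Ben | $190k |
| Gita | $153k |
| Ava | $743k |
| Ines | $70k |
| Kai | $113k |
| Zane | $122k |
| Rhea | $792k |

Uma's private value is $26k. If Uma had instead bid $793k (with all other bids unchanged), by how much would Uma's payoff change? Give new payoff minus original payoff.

−$766k

The highest bid among the other bidders is $792k; Uma's bid doesn't change that.
Original bid $488k: Uma is not highest (top rival bid is $792k); payoff $0k.
Alternative bid $793k: Uma is highest, pays the top rival bid $792k; payoff $26k − $792k = −$766k.
Change in payoff = −$766k − ($0k) = −$766k.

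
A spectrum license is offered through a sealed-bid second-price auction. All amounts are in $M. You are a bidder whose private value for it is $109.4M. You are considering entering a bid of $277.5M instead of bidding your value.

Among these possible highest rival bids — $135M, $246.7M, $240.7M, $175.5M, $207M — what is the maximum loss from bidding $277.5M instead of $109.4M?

$135M: truthful gives $0M, deviation gives −$25.6M → loss $25.6M.
$246.7M: truthful gives $0M, deviation gives −$137.3M → loss $137.3M.
$240.7M: truthful gives $0M, deviation gives −$131.3M → loss $131.3M.
$175.5M: truthful gives $0M, deviation gives −$66.1M → loss $66.1M.
$207M: truthful gives $0M, deviation gives −$97.6M → loss $97.6M.
Maximum loss: $137.3M.

$137.3M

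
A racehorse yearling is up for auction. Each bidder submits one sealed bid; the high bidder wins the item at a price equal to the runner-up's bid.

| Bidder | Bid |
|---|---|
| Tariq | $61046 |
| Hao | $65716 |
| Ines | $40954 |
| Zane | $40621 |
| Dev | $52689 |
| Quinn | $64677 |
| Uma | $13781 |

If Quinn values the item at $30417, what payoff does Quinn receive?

$0

Highest bid: Hao at $65716, so Hao wins.
Second-highest bid: Quinn at $64677 — that is the price the winner pays.
Quinn did not win, so Quinn pays nothing and receives nothing: payoff $0.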